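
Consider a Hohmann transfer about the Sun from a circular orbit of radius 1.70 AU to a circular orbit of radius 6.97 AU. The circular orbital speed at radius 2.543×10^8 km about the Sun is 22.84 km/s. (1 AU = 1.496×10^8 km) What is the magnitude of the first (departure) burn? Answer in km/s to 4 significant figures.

Δv₁ = 6.121 km/s

From the circular-orbit relation v² = μ/r at r = 2.543×10^8 km: μ = v²r = (22.84)² × 2.543×10^8 = 1.32660×10^11 km³/s².
In km: r₁ = 1.70 × 1.496×10^8 = 2.5432×10^8 km; r₂ = 6.97 × 1.496×10^8 = 1.042712×10^9 km.
Semi-major axis of the transfer orbit: a_t = (2.5432×10^8 + 1.042712×10^9)/2 = 6.48516×10^8 km.
Circular speed at r = 2.5432×10^8 km: v_c = √(μ/r) = 22.839 km/s.
Transfer-orbit speed at the same r (vis-viva, a = a_t): v_t = √[μ(2/r − 1/a_t)] = 28.960 km/s.
Δv₁ = |v_t − v_c| = |28.960 − 22.839| = 6.121 km/s.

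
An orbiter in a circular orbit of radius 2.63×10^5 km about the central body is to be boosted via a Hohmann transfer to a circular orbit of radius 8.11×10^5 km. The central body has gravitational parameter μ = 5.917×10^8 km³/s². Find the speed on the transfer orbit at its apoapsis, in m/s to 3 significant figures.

The Hohmann ellipse has a_t = (r₁ + r₂)/2 = 5.370×10^5 km.
The apoapsis of the transfer ellipse is at r = 8.110×10^5 km.
Vis-viva: v = √[μ(2/r − 1/a_t)] = √[5.917×10^8 × (2/8.110×10^5 − 1/5.370×10^5)] = 18.90 km/s.

v = 18900 m/s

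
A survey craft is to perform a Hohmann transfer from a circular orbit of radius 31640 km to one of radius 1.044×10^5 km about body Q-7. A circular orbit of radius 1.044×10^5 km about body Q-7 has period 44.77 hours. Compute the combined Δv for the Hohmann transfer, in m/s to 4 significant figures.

From Kepler's third law T² = 4π²r³/μ at r = 1.044×10^5 km, T = 44.77 hours = 44.77 × 3600 s = 1.61172×10^5 s: μ = 4π²r³/T² = 1.72935×10^6 km³/s².
The Hohmann ellipse has a_t = (r₁ + r₂)/2 = 68020 km.
At r₁ the circular-orbit speed is v₁ = √(μ/r₁) = 7.393 km/s.
Transfer-orbit speed at r₁ (v² = μ(2/r − 1/a)): v_p = √[μ(2/r₁ − 1/a_t)] = 9.159 km/s.
First burn Δv₁ = |v_p − v₁| = 1.766 km/s.
At r₂, v₂ = √(μ/r₂) = 4.070 km/s.
Transfer-orbit speed at r₂: v_a = √[μ(2/r₂ − 1/a_t)] = 2.776 km/s.
Second burn Δv₂ = |v₂ − v_a| = 1.294 km/s.
Δv = Δv₁ + Δv₂ = 1.766 + 1.294 = 3.060 km/s.

Δv = 3060 m/s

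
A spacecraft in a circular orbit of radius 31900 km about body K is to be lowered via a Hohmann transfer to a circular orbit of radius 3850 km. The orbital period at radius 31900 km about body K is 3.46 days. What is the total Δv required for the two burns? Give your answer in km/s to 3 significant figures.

Δv = 1.01 km/s

From Kepler's third law T² = 4π²r³/μ at r = 31900 km, T = 3.46 days = 3.46 × 86400 s = 2.98944×10^5 s: μ = 4π²r³/T² = 14340.1 km³/s².
Semi-major axis of the transfer orbit: a_t = (31900 + 3850)/2 = 17875 km.
At r₁ the circular-orbit speed is v₁ = √(μ/r₁) = 0.6705 km/s.
Transfer-orbit speed at r₁ (vis-viva equation): v_a = √[μ(2/r₁ − 1/a_t)] = 0.3112 km/s.
First burn Δv₁ = |v_a − v₁| = 0.3593 km/s.
At r₂, v₂ = √(μ/r₂) = 1.9299 km/s.
Transfer-orbit speed at r₂: v_p = √[μ(2/r₂ − 1/a_t)] = 2.5782 km/s.
Second burn Δv₂ = |v₂ − v_p| = 0.6483 km/s.
Δv = Δv₁ + Δv₂ = 0.3593 + 0.6483 = 1.008 km/s.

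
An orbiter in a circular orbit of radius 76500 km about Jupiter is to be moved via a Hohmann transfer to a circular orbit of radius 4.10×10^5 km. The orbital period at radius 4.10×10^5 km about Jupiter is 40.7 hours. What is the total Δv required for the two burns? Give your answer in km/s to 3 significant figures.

From Kepler's third law T² = 4π²r³/μ at r = 4.10×10^5 km, T = 40.7 hours = 40.7 × 3600 s = 1.4652×10^5 s: μ = 4π²r³/T² = 1.26741×10^8 km³/s².
Transfer-ellipse semi-major axis a_t = (r₁ + r₂)/2 = (76500 + 4.100×10^5)/2 = 2.4325×10^5 km.
Circular speed at r₁: v₁ = √(μ/r₁) = √(1.26741×10^8/76500) = 40.70 km/s.
Transfer-orbit speed at r₁ (vis-viva): v_p = √[μ(2/r₁ − 1/a_t)] = 52.84 km/s.
First burn Δv₁ = |v_p − v₁| = 12.14 km/s.
At r₂, v₂ = √(μ/r₂) = 17.582 km/s.
Transfer-orbit speed at r₂: v_a = √[μ(2/r₂ − 1/a_t)] = 9.8599 km/s.
Second burn Δv₂ = |v₂ − v_a| = 7.722 km/s.
Total Δv = Δv₁ + Δv₂ = 19.86 km/s.

Δv = 19.9 km/s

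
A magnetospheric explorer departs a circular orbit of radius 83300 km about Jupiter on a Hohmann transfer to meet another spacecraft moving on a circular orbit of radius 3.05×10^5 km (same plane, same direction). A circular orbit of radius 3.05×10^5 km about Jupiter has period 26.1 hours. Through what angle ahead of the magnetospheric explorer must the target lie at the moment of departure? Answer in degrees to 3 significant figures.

φ = 88.6°

From Kepler's third law T² = 4π²r³/μ at r = 3.05×10^5 km, T = 26.1 hours = 26.1 × 3600 s = 93960 s: μ = 4π²r³/T² = 1.26874×10^8 km³/s².
The Hohmann ellipse has a_t = (r₁ + r₂)/2 = 1.9415×10^5 km.
Transfer time t = π√(a_t³/μ) = 23860 s.
The target's mean motion on its circular orbit is ω₂ = √(μ/r₂³) = 6.687×10^-5 rad/s.
Angle swept by the target during transfer: ω₂·t = 1.5955 rad = 91.42°.
Arrival is 180° from departure on the ellipse, so φ = 180° − 91.42° = 88.6°.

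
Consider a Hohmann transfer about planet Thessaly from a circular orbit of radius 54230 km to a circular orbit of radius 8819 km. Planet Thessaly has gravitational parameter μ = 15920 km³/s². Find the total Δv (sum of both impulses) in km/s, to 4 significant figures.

Δv = 0.6739 km/s

Transfer-ellipse semi-major axis a_t = (r₁ + r₂)/2 = (54230 + 8819)/2 = 31524.5 km.
Circular speed at r₁: v₁ = √(μ/r₁) = √(15920/54230) = 0.541816 km/s.
On the transfer ellipse at r₁, vis-viva gives v_a = √[μ(2/r₁ − 1/a_t)] = 0.286574 km/s.
First burn Δv₁ = |v_a − v₁| = 0.25524 km/s.
At r₂, v₂ = √(μ/r₂) = 1.3435748 km/s.
Transfer-orbit speed at r₂: v_p = √[μ(2/r₂ − 1/a_t)] = 1.7622096 km/s.
Second burn Δv₂ = |v₂ − v_p| = 0.41863 km/s.
Δv = Δv₁ + Δv₂ = 0.25524 + 0.41863 = 0.6739 km/s.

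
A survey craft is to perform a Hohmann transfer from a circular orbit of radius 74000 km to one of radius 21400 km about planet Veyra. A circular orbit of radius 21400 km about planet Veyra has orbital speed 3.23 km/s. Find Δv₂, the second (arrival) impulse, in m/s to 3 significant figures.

Δv₂ = 793 m/s

From the circular-orbit relation v² = μ/r at r = 21400 km: μ = v²r = (3.23)² × 21400 = 2.23264×10^5 km³/s².
Transfer-ellipse semi-major axis a_t = (r₁ + r₂)/2 = (74000 + 21400)/2 = 47700 km.
Circular speed at r = 21400 km: v_c = √(μ/r) = 3.2300 km/s.
Transfer-orbit speed at the same r (vis-viva, a = a_t): v_t = √[μ(2/r − 1/a_t)] = 4.0231 km/s.
Δv₂ = |v_t − v_c| = |4.0231 − 3.2300| = 0.7931 km/s.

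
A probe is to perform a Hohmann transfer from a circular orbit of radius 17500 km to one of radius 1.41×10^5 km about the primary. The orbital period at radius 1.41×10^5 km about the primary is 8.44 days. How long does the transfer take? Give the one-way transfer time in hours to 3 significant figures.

t = 42.7 hours

From Kepler's third law T² = 4π²r³/μ at r = 1.41×10^5 km, T = 8.44 days = 8.44 × 86400 s = 7.29216×10^5 s: μ = 4π²r³/T² = 2.08116×10^5 km³/s².
The Hohmann ellipse has a_t = (r₁ + r₂)/2 = 79250 km.
Half the transfer-orbit period gives t = π√(a_t³/μ) = 1.536×10^5 s.
Converting: 1.536×10^5 s ÷ 3600 s/hour = 42.7 hours.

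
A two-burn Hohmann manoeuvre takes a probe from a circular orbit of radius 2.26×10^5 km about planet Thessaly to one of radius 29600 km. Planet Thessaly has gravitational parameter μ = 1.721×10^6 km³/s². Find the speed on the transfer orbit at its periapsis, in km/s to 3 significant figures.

v = 10.1 km/s

Transfer-ellipse semi-major axis a_t = (r₁ + r₂)/2 = (2.260×10^5 + 29600)/2 = 1.278×10^5 km.
The periapsis of the transfer ellipse is at r = 29600 km.
Vis-viva: v = √[μ(2/r − 1/a_t)] = √[1.721×10^6 × (2/29600 − 1/1.278×10^5)] = 10.14 km/s.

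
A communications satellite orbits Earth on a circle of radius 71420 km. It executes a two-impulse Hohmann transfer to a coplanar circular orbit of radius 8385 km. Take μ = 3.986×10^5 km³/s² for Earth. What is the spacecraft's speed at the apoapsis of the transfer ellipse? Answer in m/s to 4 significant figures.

v = 1083 m/s

Semi-major axis of the transfer orbit: a_t = (71420 + 8385)/2 = 39902.5 km.
The apoapsis of the transfer ellipse is at r = 71420 km.
Vis-viva: v = √[μ(2/r − 1/a_t)] = √[3.986×10^5 × (2/71420 − 1/39902.5)] = 1.083 km/s.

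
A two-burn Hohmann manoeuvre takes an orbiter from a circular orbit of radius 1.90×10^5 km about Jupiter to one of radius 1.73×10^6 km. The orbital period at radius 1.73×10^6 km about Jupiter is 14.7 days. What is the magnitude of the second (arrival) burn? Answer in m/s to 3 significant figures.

Δv₂ = 4750 m/s

From Kepler's third law T² = 4π²r³/μ at r = 1.73×10^6 km, T = 14.7 days = 14.7 × 86400 s = 1.27008×10^6 s: μ = 4π²r³/T² = 1.26717×10^8 km³/s².
The Hohmann ellipse has a_t = (r₁ + r₂)/2 = 9.600×10^5 km.
Circular speed at r = 1.730×10^6 km: v_c = √(μ/r) = 8.558 km/s.
Vis-viva on the transfer ellipse at r = 1.730×10^6 km gives v_t = √[μ(2/r − 1/a_t)] = 3.807 km/s.
Δv₂ = |v_t − v_c| = |3.807 − 8.558| = 4.751 km/s.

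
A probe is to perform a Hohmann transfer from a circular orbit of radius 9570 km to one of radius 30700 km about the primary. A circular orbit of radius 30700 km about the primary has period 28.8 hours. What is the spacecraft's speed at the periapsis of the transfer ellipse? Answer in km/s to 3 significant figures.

From Kepler's third law T² = 4π²r³/μ at r = 30700 km, T = 28.8 hours = 28.8 × 3600 s = 1.0368×10^5 s: μ = 4π²r³/T² = 1.06264×10^5 km³/s².
Semi-major axis of the transfer orbit: a_t = (9570 + 30700)/2 = 20135 km.
At periapsis, r = 9570 km.
From the vis-viva equation, v = √[μ(2/r − 1/a_t)] = 4.115 km/s.

v = 4.11 km/s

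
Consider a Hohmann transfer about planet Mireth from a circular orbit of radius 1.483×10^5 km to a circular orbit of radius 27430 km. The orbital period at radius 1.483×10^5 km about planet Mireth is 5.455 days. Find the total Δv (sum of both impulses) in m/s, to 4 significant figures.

Δv = 2248 m/s

From Kepler's third law T² = 4π²r³/μ at r = 1.483×10^5 km, T = 5.455 days = 5.455 × 86400 s = 4.71312×10^5 s: μ = 4π²r³/T² = 5.79650×10^5 km³/s².
Semi-major axis of the transfer orbit: a_t = (1.483×10^5 + 27430)/2 = 87865 km.
At r₁ the circular-orbit speed is v₁ = √(μ/r₁) = 1.9770 km/s.
Transfer-orbit speed at r₁ (v² = μ(2/r − 1/a)): v_a = √[μ(2/r₁ − 1/a_t)] = 1.1046 km/s.
First burn Δv₁ = |v_a − v₁| = 0.87240 km/s.
At r₂, v₂ = √(μ/r₂) = 4.5970 km/s.
Transfer-orbit speed at r₂: v_p = √[μ(2/r₂ − 1/a_t)] = 5.9722 km/s.
Second burn Δv₂ = |v₂ − v_p| = 1.3752 km/s.
Δv = Δv₁ + Δv₂ = 0.87240 + 1.3752 = 2.248 km/s.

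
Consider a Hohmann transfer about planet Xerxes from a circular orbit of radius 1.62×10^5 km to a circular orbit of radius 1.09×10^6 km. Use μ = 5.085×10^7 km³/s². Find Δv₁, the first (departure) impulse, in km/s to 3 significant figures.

The Hohmann ellipse has a_t = (r₁ + r₂)/2 = 6.260×10^5 km.
On the circular orbit at r = 1.620×10^5 km, v_c = √(μ/r) = 17.717 km/s.
Transfer-orbit speed at the same r (vis-viva, a = a_t): v_t = √[μ(2/r − 1/a_t)] = 23.378 km/s.
Δv₁ = |v_t − v_c| = |23.378 − 17.717| = 5.661 km/s.

Δv₁ = 5.66 km/s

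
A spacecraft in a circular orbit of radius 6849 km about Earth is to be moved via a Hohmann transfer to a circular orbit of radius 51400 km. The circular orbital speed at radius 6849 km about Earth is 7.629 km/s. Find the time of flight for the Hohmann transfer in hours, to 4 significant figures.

t = 6.870 hours

From the circular-orbit relation v² = μ/r at r = 6849 km: μ = v²r = (7.629)² × 6849 = 3.98623×10^5 km³/s².
Semi-major axis of the transfer orbit: a_t = (6849 + 51400)/2 = 29124.5 km.
Transfer time t = π√(a_t³/μ) = π√((29124.5)³ / 3.98623×10^5) = 24732 s.
Converting: 24732 s ÷ 3600 s/hour = 6.870 hours.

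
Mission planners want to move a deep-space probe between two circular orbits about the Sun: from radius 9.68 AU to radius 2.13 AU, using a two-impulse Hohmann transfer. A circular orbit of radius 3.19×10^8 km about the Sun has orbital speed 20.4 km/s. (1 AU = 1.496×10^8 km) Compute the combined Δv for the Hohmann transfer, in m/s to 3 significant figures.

From the circular-orbit relation v² = μ/r at r = 3.19×10^8 km: μ = v²r = (20.4)² × 3.19×10^8 = 1.32755×10^11 km³/s².
In km: r₁ = 9.68 × 1.496×10^8 = 1.448128×10^9 km; r₂ = 2.13 × 1.496×10^8 = 3.18648×10^8 km.
The Hohmann ellipse has a_t = (r₁ + r₂)/2 = 8.83388×10^8 km.
Circular speed at r₁: v₁ = √(μ/r₁) = √(1.32755×10^11/1.448128×10^9) = 9.5746 km/s.
Transfer-orbit speed at r₁ (vis-viva equation): v_a = √[μ(2/r₁ − 1/a_t)] = 5.7505 km/s.
First burn Δv₁ = |v_a − v₁| = 3.824 km/s.
Circular speed at r₂: v₂ = √(μ/r₂) = 20.4113 km/s.
Transfer-orbit speed at r₂: v_p = √[μ(2/r₂ − 1/a_t)] = 26.1335 km/s.
Second burn Δv₂ = |v₂ − v_p| = 5.722 km/s.
Total Δv = Δv₁ + Δv₂ = 9.546 km/s.

Δv = 9550 m/s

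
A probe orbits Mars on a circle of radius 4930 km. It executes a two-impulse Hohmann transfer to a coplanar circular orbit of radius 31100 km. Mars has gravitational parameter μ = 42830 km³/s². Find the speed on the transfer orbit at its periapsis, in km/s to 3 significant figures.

Semi-major axis of the transfer orbit: a_t = (4930 + 31100)/2 = 18015 km.
The periapsis of the transfer ellipse is at r = 4930 km.
Applying v² = μ(2/r − 1/a_t): v = 3.873 km/s.

v = 3.87 km/s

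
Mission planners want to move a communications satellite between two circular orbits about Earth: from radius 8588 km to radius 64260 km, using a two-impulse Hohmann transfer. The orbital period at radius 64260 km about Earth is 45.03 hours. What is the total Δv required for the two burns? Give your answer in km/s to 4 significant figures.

Δv = 3.518 km/s

From Kepler's third law T² = 4π²r³/μ at r = 64260 km, T = 45.03 hours = 45.03 × 3600 s = 1.62108×10^5 s: μ = 4π²r³/T² = 3.98633×10^5 km³/s².
The Hohmann ellipse has a_t = (r₁ + r₂)/2 = 36424 km.
At r₁ the circular-orbit speed is v₁ = √(μ/r₁) = 6.8130 km/s.
Transfer-orbit speed at r₁ (vis-viva): v_p = √[μ(2/r₁ − 1/a_t)] = 9.0493 km/s.
First burn Δv₁ = |v_p − v₁| = 2.2363 km/s.
At r₂, v₂ = √(μ/r₂) = 2.4907 km/s.
Transfer-orbit speed at r₂: v_a = √[μ(2/r₂ − 1/a_t)] = 1.2094 km/s.
Second burn Δv₂ = |v₂ − v_a| = 1.2813 km/s.
Δv = Δv₁ + Δv₂ = 2.2363 + 1.2813 = 3.518 km/s.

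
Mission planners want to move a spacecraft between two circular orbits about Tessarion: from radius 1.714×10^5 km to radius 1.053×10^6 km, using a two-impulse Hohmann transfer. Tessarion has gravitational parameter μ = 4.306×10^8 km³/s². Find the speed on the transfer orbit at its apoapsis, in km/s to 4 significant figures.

Semi-major axis of the transfer orbit: a_t = (1.714×10^5 + 1.053×10^6)/2 = 6.122×10^5 km.
At apoapsis, r = 1.053×10^6 km.
Applying v² = μ(2/r − 1/a_t): v = 10.70 km/s.

v = 10.70 km/s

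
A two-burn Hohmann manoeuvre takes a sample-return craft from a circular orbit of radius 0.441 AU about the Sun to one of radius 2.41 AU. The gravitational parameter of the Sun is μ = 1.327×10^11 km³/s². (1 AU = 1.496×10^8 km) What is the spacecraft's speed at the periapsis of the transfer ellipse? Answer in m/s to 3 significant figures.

In km: r₁ = 0.441 × 1.496×10^8 = 6.59736×10^7 km; r₂ = 2.41 × 1.496×10^8 = 3.60536×10^8 km.
Transfer-ellipse semi-major axis a_t = (r₁ + r₂)/2 = (6.59736×10^7 + 3.60536×10^8)/2 = 2.132548×10^8 km.
The periapsis of the transfer ellipse is at r = 6.59736×10^7 km.
Vis-viva: v = √[μ(2/r − 1/a_t)] = √[1.327×10^11 × (2/6.59736×10^7 − 1/2.132548×10^8)] = 58.31 km/s.

v = 58300 m/s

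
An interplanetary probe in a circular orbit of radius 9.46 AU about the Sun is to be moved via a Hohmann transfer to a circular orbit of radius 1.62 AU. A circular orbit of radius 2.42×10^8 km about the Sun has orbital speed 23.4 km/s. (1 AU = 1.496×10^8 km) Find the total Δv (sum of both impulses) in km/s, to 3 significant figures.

From the circular-orbit relation v² = μ/r at r = 2.42×10^8 km: μ = v²r = (23.4)² × 2.42×10^8 = 1.32510×10^11 km³/s².
In km: r₁ = 9.46 × 1.496×10^8 = 1.415216×10^9 km; r₂ = 1.62 × 1.496×10^8 = 2.42352×10^8 km.
The Hohmann ellipse has a_t = (r₁ + r₂)/2 = 8.28784×10^8 km.
Circular speed at r₁: v₁ = √(μ/r₁) = √(1.32510×10^11/1.415216×10^9) = 9.6764 km/s.
Transfer-orbit speed at r₁ (vis-viva equation): v_a = √[μ(2/r₁ − 1/a_t)] = 5.2326 km/s.
First burn Δv₁ = |v_a − v₁| = 4.444 km/s.
Circular speed at r₂: v₂ = √(μ/r₂) = 23.383 km/s.
Transfer-orbit speed at r₂: v_p = √[μ(2/r₂ − 1/a_t)] = 30.556 km/s.
Second burn Δv₂ = |v₂ − v_p| = 7.173 km/s.
Total Δv = Δv₁ + Δv₂ = 11.62 km/s.

Δv = 11.6 km/s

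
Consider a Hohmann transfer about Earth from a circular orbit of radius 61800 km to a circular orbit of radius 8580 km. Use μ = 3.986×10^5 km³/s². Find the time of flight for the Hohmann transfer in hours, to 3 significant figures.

t = 9.12 hours

The Hohmann ellipse has a_t = (r₁ + r₂)/2 = 35190 km.
Half the transfer-orbit period gives t = π√(a_t³/μ) = 32848 s.
Converting: 32848 s ÷ 3600 s/hour = 9.12 hours.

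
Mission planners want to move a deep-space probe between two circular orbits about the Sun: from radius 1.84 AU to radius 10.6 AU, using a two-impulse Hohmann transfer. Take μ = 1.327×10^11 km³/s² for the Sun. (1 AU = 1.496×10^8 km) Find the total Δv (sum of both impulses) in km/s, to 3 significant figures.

In km: r₁ = 1.84 × 1.496×10^8 = 2.75264×10^8 km; r₂ = 10.6 × 1.496×10^8 = 1.58576×10^9 km.
Semi-major axis of the transfer orbit: a_t = (2.75264×10^8 + 1.58576×10^9)/2 = 9.30512×10^8 km.
Circular speed at r₁: v₁ = √(μ/r₁) = √(1.327×10^11/2.75264×10^8) = 21.9564 km/s.
On the transfer ellipse at r₁, v² = μ(2/r − 1/a) gives v_p = √[μ(2/r₁ − 1/a_t)] = 28.6628 km/s.
First burn Δv₁ = |v_p − v₁| = 6.706 km/s.
Circular speed at r₂: v₂ = √(μ/r₂) = 9.1478 km/s.
Transfer-orbit speed at r₂: v_a = √[μ(2/r₂ − 1/a_t)] = 4.9754 km/s.
Second burn Δv₂ = |v₂ − v_a| = 4.172 km/s.
Δv = Δv₁ + Δv₂ = 6.706 + 4.172 = 10.88 km/s.

Δv = 10.9 km/s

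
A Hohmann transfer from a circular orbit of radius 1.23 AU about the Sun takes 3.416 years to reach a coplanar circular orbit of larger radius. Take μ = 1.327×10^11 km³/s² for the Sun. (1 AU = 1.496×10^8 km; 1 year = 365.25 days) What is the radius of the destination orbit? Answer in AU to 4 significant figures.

r₂ = 5.971 AU

In km: r₁ = 1.23 × 1.496×10^8 = 1.84008×10^8 km.
Transfer time t = 3.416 years × 365.25 × 86400 s = 1.078007616×10^8 s, and t = π√(a_t³/μ).
So a_t = (μ t²/π²)^(1/3) = (1.327×10^11 × (1.078007616×10^8)² / π²)^(1/3) = 5.3861×10^8 km.
Since a_t = (r₁ + r₂)/2, r₂ = 2a_t − r₁ = 2×5.3861×10^8 − 1.84008×10^8 = 8.93212×10^8 km.
In AU: r₂ = 8.93212×10^8 / 1.496×10^8 = 5.971 AU.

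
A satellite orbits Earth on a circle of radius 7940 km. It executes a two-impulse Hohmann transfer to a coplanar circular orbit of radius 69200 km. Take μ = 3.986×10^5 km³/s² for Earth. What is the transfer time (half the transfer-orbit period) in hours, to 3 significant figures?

The Hohmann ellipse has a_t = (r₁ + r₂)/2 = 38570 km.
Transfer time t = π√(a_t³/μ) = π√((38570)³ / 3.986×10^5) = 37690 s.
Converting: 37690 s ÷ 3600 s/hour = 10.5 hours.

t = 10.5 hours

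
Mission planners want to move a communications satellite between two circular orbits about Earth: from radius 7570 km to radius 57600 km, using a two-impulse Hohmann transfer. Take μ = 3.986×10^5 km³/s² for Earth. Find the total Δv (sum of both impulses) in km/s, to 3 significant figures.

The Hohmann ellipse has a_t = (r₁ + r₂)/2 = 32585 km.
At r₁ the circular-orbit speed is v₁ = √(μ/r₁) = 7.2564 km/s.
On the transfer ellipse at r₁, vis-viva equation gives v_p = √[μ(2/r₁ − 1/a_t)] = 9.6477 km/s.
First burn Δv₁ = |v_p − v₁| = 2.391 km/s.
Circular speed at r₂: v₂ = √(μ/r₂) = 2.631 km/s.
Transfer-orbit speed at r₂: v_a = √[μ(2/r₂ − 1/a_t)] = 1.268 km/s.
Second burn Δv₂ = |v₂ − v_a| = 1.363 km/s.
Total Δv = Δv₁ + Δv₂ = 3.754 km/s.

Δv = 3.75 km/s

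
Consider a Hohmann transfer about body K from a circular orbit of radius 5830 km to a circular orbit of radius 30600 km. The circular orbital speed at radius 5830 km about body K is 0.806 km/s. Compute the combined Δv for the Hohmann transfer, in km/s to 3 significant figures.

Δv = 0.391 km/s

From the circular-orbit relation v² = μ/r at r = 5830 km: μ = v²r = (0.806)² × 5830 = 3787.38 km³/s².
The Hohmann ellipse has a_t = (r₁ + r₂)/2 = 18215 km.
At r₁ the circular-orbit speed is v₁ = √(μ/r₁) = 0.80600 km/s.
Transfer-orbit speed at r₁ (vis-viva): v_p = √[μ(2/r₁ − 1/a_t)] = 1.0447 km/s.
First burn Δv₁ = |v_p − v₁| = 0.2387 km/s.
At r₂, v₂ = √(μ/r₂) = 0.3518 km/s.
Transfer-orbit speed at r₂: v_a = √[μ(2/r₂ − 1/a_t)] = 0.1990 km/s.
Second burn Δv₂ = |v₂ − v_a| = 0.1528 km/s.
Δv = Δv₁ + Δv₂ = 0.2387 + 0.1528 = 0.3915 km/s.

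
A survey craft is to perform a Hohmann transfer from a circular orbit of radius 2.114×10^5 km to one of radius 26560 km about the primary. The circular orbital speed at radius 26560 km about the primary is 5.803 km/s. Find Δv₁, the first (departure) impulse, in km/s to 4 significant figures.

Δv₁ = 1.085 km/s

From the circular-orbit relation v² = μ/r at r = 26560 km: μ = v²r = (5.803)² × 26560 = 8.94403×10^5 km³/s².
Semi-major axis of the transfer orbit: a_t = (2.114×10^5 + 26560)/2 = 1.1898×10^5 km.
Circular speed at r = 2.114×10^5 km: v_c = √(μ/r) = 2.057 km/s.
Transfer-orbit speed at the same r (vis-viva, a = a_t): v_t = √[μ(2/r − 1/a_t)] = 0.9718 km/s.
Δv₁ = |v_t − v_c| = |0.9718 − 2.057| = 1.085 km/s.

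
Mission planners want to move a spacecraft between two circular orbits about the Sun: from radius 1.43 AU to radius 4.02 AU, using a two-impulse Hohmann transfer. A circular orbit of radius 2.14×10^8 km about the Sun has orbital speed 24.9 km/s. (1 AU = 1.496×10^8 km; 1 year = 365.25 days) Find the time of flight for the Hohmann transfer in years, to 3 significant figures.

t = 2.25 years

From the circular-orbit relation v² = μ/r at r = 2.14×10^8 km: μ = v²r = (24.9)² × 2.14×10^8 = 1.32682×10^11 km³/s².
In km: r₁ = 1.43 × 1.496×10^8 = 2.13928×10^8 km; r₂ = 4.02 × 1.496×10^8 = 6.01392×10^8 km.
The Hohmann ellipse has a_t = (r₁ + r₂)/2 = 4.0766×10^8 km.
By Kepler's third law the transfer-orbit period is T = 2π√(a_t³/μ), so t = T/2 = 7.099×10^7 s.
Converting: 7.099×10^7 s ÷ 3.15576×10^7 s/year (365.25 × 86400) = 2.25 years.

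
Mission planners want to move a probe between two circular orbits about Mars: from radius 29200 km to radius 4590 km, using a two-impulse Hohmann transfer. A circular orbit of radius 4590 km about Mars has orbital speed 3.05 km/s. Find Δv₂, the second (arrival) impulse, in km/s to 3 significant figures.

Δv₂ = 0.960 km/s

From the circular-orbit relation v² = μ/r at r = 4590 km: μ = v²r = (3.05)² × 4590 = 42698.5 km³/s².
Semi-major axis of the transfer orbit: a_t = (29200 + 4590)/2 = 16895 km.
On the circular orbit at r = 4590 km, v_c = √(μ/r) = 3.0500 km/s.
Vis-viva on the transfer ellipse at r = 4590 km gives v_t = √[μ(2/r − 1/a_t)] = 4.0097 km/s.
Δv₂ = |v_t − v_c| = |4.0097 − 3.0500| = 0.9597 km/s.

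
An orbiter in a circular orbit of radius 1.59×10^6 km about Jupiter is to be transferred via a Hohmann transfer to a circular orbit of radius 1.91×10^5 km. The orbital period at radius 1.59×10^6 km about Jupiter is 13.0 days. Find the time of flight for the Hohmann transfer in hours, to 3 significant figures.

t = 65.4 hours

From Kepler's third law T² = 4π²r³/μ at r = 1.59×10^6 km, T = 13.0 days = 13.0 × 86400 s = 1.1232×10^6 s: μ = 4π²r³/T² = 1.25787×10^8 km³/s².
The Hohmann ellipse has a_t = (r₁ + r₂)/2 = 8.905×10^5 km.
Transfer time t = π√(a_t³/μ) = π√((8.905×10^5)³ / 1.25787×10^8) = 2.354×10^5 s.
Converting: 2.354×10^5 s ÷ 3600 s/hour = 65.4 hours.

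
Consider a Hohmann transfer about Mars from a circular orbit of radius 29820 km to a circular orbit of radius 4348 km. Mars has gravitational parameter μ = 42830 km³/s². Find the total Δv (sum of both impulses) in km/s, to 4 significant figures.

Semi-major axis of the transfer orbit: a_t = (29820 + 4348)/2 = 17084 km.
At r₁ the circular-orbit speed is v₁ = √(μ/r₁) = 1.19845 km/s.
On the transfer ellipse at r₁, vis-viva equation gives v_a = √[μ(2/r₁ − 1/a_t)] = 0.604603 km/s.
First burn Δv₁ = |v_a − v₁| = 0.5938 km/s.
At r₂, v₂ = √(μ/r₂) = 3.139 km/s.
Transfer-orbit speed at r₂: v_p = √[μ(2/r₂ − 1/a_t)] = 4.147 km/s.
Second burn Δv₂ = |v₂ − v_p| = 1.008 km/s.
Δv = Δv₁ + Δv₂ = 0.5938 + 1.008 = 1.602 km/s.

Δv = 1.602 km/s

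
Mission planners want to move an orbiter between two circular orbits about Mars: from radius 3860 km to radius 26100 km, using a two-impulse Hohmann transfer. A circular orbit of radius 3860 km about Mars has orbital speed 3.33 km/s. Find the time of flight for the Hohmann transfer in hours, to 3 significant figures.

t = 7.73 hours

From the circular-orbit relation v² = μ/r at r = 3860 km: μ = v²r = (3.33)² × 3860 = 42803.2 km³/s².
Semi-major axis of the transfer orbit: a_t = (3860 + 26100)/2 = 14980 km.
By Kepler's third law the transfer-orbit period is T = 2π√(a_t³/μ), so t = T/2 = 27840 s.
Converting: 27840 s ÷ 3600 s/hour = 7.73 hours.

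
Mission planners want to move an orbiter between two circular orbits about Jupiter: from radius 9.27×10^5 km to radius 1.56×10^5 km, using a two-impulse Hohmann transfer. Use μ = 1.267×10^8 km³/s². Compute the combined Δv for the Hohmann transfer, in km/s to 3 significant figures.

The Hohmann ellipse has a_t = (r₁ + r₂)/2 = 5.415×10^5 km.
Circular speed at r₁: v₁ = √(μ/r₁) = √(1.267×10^8/9.270×10^5) = 11.6909 km/s.
Transfer-orbit speed at r₁ (v² = μ(2/r − 1/a)): v_a = √[μ(2/r₁ − 1/a_t)] = 6.27497 km/s.
First burn Δv₁ = |v_a − v₁| = 5.4159 km/s.
At r₂, v₂ = √(μ/r₂) = 28.499 km/s.
Transfer-orbit speed at r₂: v_p = √[μ(2/r₂ − 1/a_t)] = 37.288 km/s.
Second burn Δv₂ = |v₂ − v_p| = 8.7890 km/s.
Δv = Δv₁ + Δv₂ = 5.4159 + 8.7890 = 14.20 km/s.

Δv = 14.2 km/s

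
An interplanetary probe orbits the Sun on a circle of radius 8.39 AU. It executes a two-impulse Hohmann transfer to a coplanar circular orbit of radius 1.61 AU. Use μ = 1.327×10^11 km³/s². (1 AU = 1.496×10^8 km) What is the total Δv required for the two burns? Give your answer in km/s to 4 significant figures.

Δv = 11.38 km/s

In km: r₁ = 8.39 × 1.496×10^8 = 1.255144×10^9 km; r₂ = 1.61 × 1.496×10^8 = 2.40856×10^8 km.
The Hohmann ellipse has a_t = (r₁ + r₂)/2 = 7.480×10^8 km.
Circular speed at r₁: v₁ = √(μ/r₁) = √(1.327×10^11/1.255144×10^9) = 10.2823 km/s.
On the transfer ellipse at r₁, vis-viva gives v_a = √[μ(2/r₁ − 1/a_t)] = 5.83467 km/s.
First burn Δv₁ = |v_a − v₁| = 4.448 km/s.
Circular speed at r₂: v₂ = √(μ/r₂) = 23.4724 km/s.
Transfer-orbit speed at r₂: v_p = √[μ(2/r₂ − 1/a_t)] = 30.4055 km/s.
Second burn Δv₂ = |v₂ − v_p| = 6.933 km/s.
Total Δv = Δv₁ + Δv₂ = 11.38 km/s.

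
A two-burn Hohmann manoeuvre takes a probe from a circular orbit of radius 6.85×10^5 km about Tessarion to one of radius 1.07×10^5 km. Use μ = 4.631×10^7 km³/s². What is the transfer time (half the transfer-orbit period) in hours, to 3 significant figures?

Transfer-ellipse semi-major axis a_t = (r₁ + r₂)/2 = (6.850×10^5 + 1.070×10^5)/2 = 3.960×10^5 km.
Transfer time t = π√(a_t³/μ) = π√((3.960×10^5)³ / 4.631×10^7) = 1.1504×10^5 s.
Converting: 1.1504×10^5 s ÷ 3600 s/hour = 32.0 hours.

t = 32.0 hours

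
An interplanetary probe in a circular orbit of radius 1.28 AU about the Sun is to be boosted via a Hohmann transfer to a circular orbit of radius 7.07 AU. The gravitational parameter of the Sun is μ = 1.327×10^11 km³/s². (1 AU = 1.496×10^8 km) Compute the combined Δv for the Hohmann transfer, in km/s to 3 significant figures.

Δv = 12.9 km/s

In km: r₁ = 1.28 × 1.496×10^8 = 1.91488×10^8 km; r₂ = 7.07 × 1.496×10^8 = 1.057672×10^9 km.
Transfer-ellipse semi-major axis a_t = (r₁ + r₂)/2 = (1.91488×10^8 + 1.057672×10^9)/2 = 6.2458×10^8 km.
Circular speed at r₁: v₁ = √(μ/r₁) = √(1.327×10^11/1.91488×10^8) = 26.325 km/s.
Transfer-orbit speed at r₁ (vis-viva): v_p = √[μ(2/r₁ − 1/a_t)] = 34.257 km/s.
First burn Δv₁ = |v_p − v₁| = 7.932 km/s.
Circular speed at r₂: v₂ = √(μ/r₂) = 11.201 km/s.
Transfer-orbit speed at r₂: v_a = √[μ(2/r₂ − 1/a_t)] = 6.2021 km/s.
Second burn Δv₂ = |v₂ − v_a| = 4.999 km/s.
Δv = Δv₁ + Δv₂ = 7.932 + 4.999 = 12.93 km/s.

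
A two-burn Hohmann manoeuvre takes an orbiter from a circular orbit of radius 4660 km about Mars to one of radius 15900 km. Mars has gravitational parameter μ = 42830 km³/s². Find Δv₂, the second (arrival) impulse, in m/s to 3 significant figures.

Semi-major axis of the transfer orbit: a_t = (4660 + 15900)/2 = 10280 km.
Circular speed at r = 15900 km: v_c = √(μ/r) = 1.64125 km/s.
Vis-viva on the transfer ellipse at r = 15900 km gives v_t = √[μ(2/r − 1/a_t)] = 1.10502 km/s.
Δv₂ = |v_t − v_c| = |1.10502 − 1.64125| = 0.5362 km/s.

Δv₂ = 536 m/s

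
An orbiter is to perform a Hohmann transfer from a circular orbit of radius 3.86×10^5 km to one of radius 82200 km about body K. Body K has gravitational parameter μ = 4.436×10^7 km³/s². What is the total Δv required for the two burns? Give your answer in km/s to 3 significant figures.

Δv = 11.0 km/s

Transfer-ellipse semi-major axis a_t = (r₁ + r₂)/2 = (3.860×10^5 + 82200)/2 = 2.341×10^5 km.
Circular speed at r₁: v₁ = √(μ/r₁) = √(4.436×10^7/3.860×10^5) = 10.72 km/s.
On the transfer ellipse at r₁, vis-viva equation gives v_a = √[μ(2/r₁ − 1/a_t)] = 6.352 km/s.
First burn Δv₁ = |v_a − v₁| = 4.368 km/s.
At r₂, v₂ = √(μ/r₂) = 23.231 km/s.
Transfer-orbit speed at r₂: v_p = √[μ(2/r₂ − 1/a_t)] = 29.830 km/s.
Second burn Δv₂ = |v₂ − v_p| = 6.599 km/s.
Δv = Δv₁ + Δv₂ = 4.368 + 6.599 = 10.97 km/s.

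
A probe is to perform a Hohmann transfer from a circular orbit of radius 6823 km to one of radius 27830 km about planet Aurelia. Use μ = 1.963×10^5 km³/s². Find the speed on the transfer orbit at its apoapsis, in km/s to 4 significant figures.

The Hohmann ellipse has a_t = (r₁ + r₂)/2 = 17326.5 km.
The apoapsis of the transfer ellipse is at r = 27830 km.
Applying v² = μ(2/r − 1/a_t): v = 1.667 km/s.

v = 1.667 km/s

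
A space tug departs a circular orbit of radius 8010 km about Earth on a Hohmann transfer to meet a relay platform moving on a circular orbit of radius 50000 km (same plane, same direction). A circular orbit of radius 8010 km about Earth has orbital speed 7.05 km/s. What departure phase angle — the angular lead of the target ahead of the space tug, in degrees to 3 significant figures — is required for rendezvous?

φ = 100°

From the circular-orbit relation v² = μ/r at r = 8010 km: μ = v²r = (7.05)² × 8010 = 3.98117×10^5 km³/s².
Semi-major axis of the transfer orbit: a_t = (8010 + 50000)/2 = 29005 km.
The half-period of the transfer ellipse is t = π√(a_t³/μ) = 24600 s.
The target's mean motion on its circular orbit is ω₂ = √(μ/r₂³) = 5.644×10^-5 rad/s.
Angle swept by the target during transfer: ω₂·t = 1.388 rad = 79.53°.
The space tug traverses 180° on the transfer ellipse, so the target must lead by 180° − 79.53° = 100°.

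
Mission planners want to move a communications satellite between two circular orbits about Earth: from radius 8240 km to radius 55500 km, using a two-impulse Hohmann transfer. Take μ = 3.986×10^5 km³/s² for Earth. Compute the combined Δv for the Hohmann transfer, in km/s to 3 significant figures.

Δv = 3.54 km/s

Transfer-ellipse semi-major axis a_t = (r₁ + r₂)/2 = (8240 + 55500)/2 = 31870 km.
At r₁ the circular-orbit speed is v₁ = √(μ/r₁) = 6.955 km/s.
Transfer-orbit speed at r₁ (vis-viva equation): v_p = √[μ(2/r₁ − 1/a_t)] = 9.178 km/s.
First burn Δv₁ = |v_p − v₁| = 2.223 km/s.
Circular speed at r₂: v₂ = √(μ/r₂) = 2.680 km/s.
Transfer-orbit speed at r₂: v_a = √[μ(2/r₂ − 1/a_t)] = 1.363 km/s.
Second burn Δv₂ = |v₂ − v_a| = 1.317 km/s.
Total Δv = Δv₁ + Δv₂ = 3.540 km/s.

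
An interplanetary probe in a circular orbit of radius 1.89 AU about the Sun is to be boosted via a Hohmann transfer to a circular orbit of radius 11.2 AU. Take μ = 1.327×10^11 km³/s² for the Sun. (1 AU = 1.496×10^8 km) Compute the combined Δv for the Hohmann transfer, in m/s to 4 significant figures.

In km: r₁ = 1.89 × 1.496×10^8 = 2.82744×10^8 km; r₂ = 11.2 × 1.496×10^8 = 1.67552×10^9 km.
Transfer-ellipse semi-major axis a_t = (r₁ + r₂)/2 = (2.82744×10^8 + 1.67552×10^9)/2 = 9.79132×10^8 km.
Circular speed at r₁: v₁ = √(μ/r₁) = √(1.327×10^11/2.82744×10^8) = 21.664 km/s.
Transfer-orbit speed at r₁ (vis-viva): v_p = √[μ(2/r₁ − 1/a_t)] = 28.340 km/s.
First burn Δv₁ = |v_p − v₁| = 6.676 km/s.
Circular speed at r₂: v₂ = √(μ/r₂) = 8.899 km/s.
Transfer-orbit speed at r₂: v_a = √[μ(2/r₂ − 1/a_t)] = 4.782 km/s.
Second burn Δv₂ = |v₂ − v_a| = 4.117 km/s.
Total Δv = Δv₁ + Δv₂ = 10.79 km/s.

Δv = 10790 m/s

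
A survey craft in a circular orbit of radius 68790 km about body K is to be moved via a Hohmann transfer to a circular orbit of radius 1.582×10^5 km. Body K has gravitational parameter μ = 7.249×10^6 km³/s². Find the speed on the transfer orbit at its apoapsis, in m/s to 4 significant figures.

v = 5270 m/s

Semi-major axis of the transfer orbit: a_t = (68790 + 1.582×10^5)/2 = 1.13495×10^5 km.
At apoapsis, r = 1.582×10^5 km.
Applying v² = μ(2/r − 1/a_t): v = 5.270 km/s.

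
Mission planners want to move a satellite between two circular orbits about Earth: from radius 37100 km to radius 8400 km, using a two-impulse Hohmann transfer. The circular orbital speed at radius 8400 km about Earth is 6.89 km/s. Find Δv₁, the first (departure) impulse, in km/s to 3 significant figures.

From the circular-orbit relation v² = μ/r at r = 8400 km: μ = v²r = (6.89)² × 8400 = 3.98766×10^5 km³/s².
Transfer-ellipse semi-major axis a_t = (r₁ + r₂)/2 = (37100 + 8400)/2 = 22750 km.
Circular speed at r = 37100 km: v_c = √(μ/r) = 3.278 km/s.
Vis-viva on the transfer ellipse at r = 37100 km gives v_t = √[μ(2/r − 1/a_t)] = 1.992 km/s.
Δv₁ = |v_t − v_c| = |1.992 − 3.278| = 1.286 km/s.

Δv₁ = 1.29 km/s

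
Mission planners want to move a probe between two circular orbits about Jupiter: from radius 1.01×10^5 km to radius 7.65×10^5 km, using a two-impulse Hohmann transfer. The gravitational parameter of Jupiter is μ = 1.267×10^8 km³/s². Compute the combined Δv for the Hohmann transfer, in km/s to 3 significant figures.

Δv = 18.3 km/s

Semi-major axis of the transfer orbit: a_t = (1.010×10^5 + 7.650×10^5)/2 = 4.330×10^5 km.
Circular speed at r₁: v₁ = √(μ/r₁) = √(1.267×10^8/1.010×10^5) = 35.42 km/s.
Transfer-orbit speed at r₁ (vis-viva equation): v_p = √[μ(2/r₁ − 1/a_t)] = 47.08 km/s.
First burn Δv₁ = |v_p − v₁| = 11.66 km/s.
At r₂, v₂ = √(μ/r₂) = 12.8694 km/s.
Transfer-orbit speed at r₂: v_a = √[μ(2/r₂ − 1/a_t)] = 6.21548 km/s.
Second burn Δv₂ = |v₂ − v_a| = 6.654 km/s.
Δv = Δv₁ + Δv₂ = 11.66 + 6.654 = 18.31 km/s.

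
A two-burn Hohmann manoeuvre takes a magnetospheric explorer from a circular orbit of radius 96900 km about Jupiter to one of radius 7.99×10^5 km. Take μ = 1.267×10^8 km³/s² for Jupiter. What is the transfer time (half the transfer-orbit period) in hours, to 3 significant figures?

t = 23.2 hours

Transfer-ellipse semi-major axis a_t = (r₁ + r₂)/2 = (96900 + 7.990×10^5)/2 = 4.4795×10^5 km.
By Kepler's third law the transfer-orbit period is T = 2π√(a_t³/μ), so t = T/2 = 83680 s.
Converting: 83680 s ÷ 3600 s/hour = 23.2 hours.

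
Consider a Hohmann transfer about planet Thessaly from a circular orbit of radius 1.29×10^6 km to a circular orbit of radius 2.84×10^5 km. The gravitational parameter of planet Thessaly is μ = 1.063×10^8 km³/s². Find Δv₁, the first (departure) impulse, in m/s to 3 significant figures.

Δv₁ = 3620 m/s

Semi-major axis of the transfer orbit: a_t = (1.290×10^6 + 2.840×10^5)/2 = 7.870×10^5 km.
On the circular orbit at r = 1.290×10^6 km, v_c = √(μ/r) = 9.078 km/s.
Vis-viva on the transfer ellipse at r = 1.290×10^6 km gives v_t = √[μ(2/r − 1/a_t)] = 5.453 km/s.
Δv₁ = |v_t − v_c| = |5.453 − 9.078| = 3.625 km/s.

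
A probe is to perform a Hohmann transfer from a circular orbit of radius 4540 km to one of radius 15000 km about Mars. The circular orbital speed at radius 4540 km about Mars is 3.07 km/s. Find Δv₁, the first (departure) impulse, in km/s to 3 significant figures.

Δv₁ = 0.734 km/s

From the circular-orbit relation v² = μ/r at r = 4540 km: μ = v²r = (3.07)² × 4540 = 42789.0 km³/s².
Transfer-ellipse semi-major axis a_t = (r₁ + r₂)/2 = (4540 + 15000)/2 = 9770 km.
Circular speed at r = 4540 km: v_c = √(μ/r) = 3.070 km/s.
Vis-viva on the transfer ellipse at r = 4540 km gives v_t = √[μ(2/r − 1/a_t)] = 3.804 km/s.
Δv₁ = |v_t − v_c| = |3.804 − 3.070| = 0.7340 km/s.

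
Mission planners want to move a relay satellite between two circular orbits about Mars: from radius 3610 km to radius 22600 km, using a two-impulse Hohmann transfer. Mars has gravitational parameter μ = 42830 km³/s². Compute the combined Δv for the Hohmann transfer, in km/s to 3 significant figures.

Δv = 1.73 km/s

The Hohmann ellipse has a_t = (r₁ + r₂)/2 = 13105 km.
At r₁ the circular-orbit speed is v₁ = √(μ/r₁) = 3.444 km/s.
Transfer-orbit speed at r₁ (vis-viva): v_p = √[μ(2/r₁ − 1/a_t)] = 4.523 km/s.
First burn Δv₁ = |v_p − v₁| = 1.079 km/s.
At r₂, v₂ = √(μ/r₂) = 1.3766 km/s.
Transfer-orbit speed at r₂: v_a = √[μ(2/r₂ − 1/a_t)] = 0.72253 km/s.
Second burn Δv₂ = |v₂ − v_a| = 0.6541 km/s.
Total Δv = Δv₁ + Δv₂ = 1.733 km/s.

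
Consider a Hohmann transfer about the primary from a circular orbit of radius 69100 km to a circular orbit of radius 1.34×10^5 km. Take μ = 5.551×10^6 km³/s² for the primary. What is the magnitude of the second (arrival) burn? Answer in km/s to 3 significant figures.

Δv₂ = 1.13 km/s

Transfer-ellipse semi-major axis a_t = (r₁ + r₂)/2 = (69100 + 1.340×10^5)/2 = 1.0155×10^5 km.
On the circular orbit at r = 1.340×10^5 km, v_c = √(μ/r) = 6.436 km/s.
Vis-viva on the transfer ellipse at r = 1.340×10^5 km gives v_t = √[μ(2/r − 1/a_t)] = 5.309 km/s.
Δv₂ = |v_t − v_c| = |5.309 − 6.436| = 1.127 km/s.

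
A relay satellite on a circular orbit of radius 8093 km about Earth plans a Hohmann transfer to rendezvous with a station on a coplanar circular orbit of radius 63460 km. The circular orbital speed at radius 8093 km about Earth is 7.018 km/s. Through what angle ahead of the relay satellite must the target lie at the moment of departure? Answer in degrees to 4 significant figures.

From the circular-orbit relation v² = μ/r at r = 8093 km: μ = v²r = (7.018)² × 8093 = 3.98599×10^5 km³/s².
Semi-major axis of the transfer orbit: a_t = (8093 + 63460)/2 = 35776.5 km.
Transfer time t = π√(a_t³/μ) = 33673 s.
The target's mean motion on its circular orbit is ω₂ = √(μ/r₂³) = 3.9493×10^-5 rad/s.
Angle swept by the target during transfer: ω₂·t = 1.3298 rad = 76.19°.
Arrival is 180° from departure on the ellipse, so φ = 180° − 76.19° = 103.8°.

φ = 103.8°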